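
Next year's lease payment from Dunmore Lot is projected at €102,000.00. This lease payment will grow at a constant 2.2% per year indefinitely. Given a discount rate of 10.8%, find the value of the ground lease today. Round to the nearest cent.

€1186046.51

Growing perpetuity: P = D₁ / (r − g) = €102,000.0000 / (0.108 − 0.022) = €1,186,046.51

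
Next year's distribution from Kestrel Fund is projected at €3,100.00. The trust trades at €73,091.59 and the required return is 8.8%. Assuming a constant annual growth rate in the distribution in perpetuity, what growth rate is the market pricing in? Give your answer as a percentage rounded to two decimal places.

4.56%

P = D₁/(r−g) ⇒ g = r − D₁/P = 0.088 − €3,100.00/€73,091.59 = 0.045587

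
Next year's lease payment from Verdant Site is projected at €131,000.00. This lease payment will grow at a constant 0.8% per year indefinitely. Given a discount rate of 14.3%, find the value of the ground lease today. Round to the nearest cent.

€970370.37

Growing perpetuity: P = D₁ / (r − g) = €131,000.0000 / (0.143 − 0.008) = €970,370.37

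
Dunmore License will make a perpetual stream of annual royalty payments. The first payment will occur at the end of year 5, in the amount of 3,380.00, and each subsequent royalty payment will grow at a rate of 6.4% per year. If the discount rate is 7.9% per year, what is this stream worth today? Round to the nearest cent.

166241.58

Value at end of year 4: C₁ / (r − g) = 3,380.00 / (0.079 − 0.064) = 225,333.3333
Discount to today: PV = 225,333.3333 / (1 + 0.079)^4 = 225,333.3333 / 1.355457 = 166,241.58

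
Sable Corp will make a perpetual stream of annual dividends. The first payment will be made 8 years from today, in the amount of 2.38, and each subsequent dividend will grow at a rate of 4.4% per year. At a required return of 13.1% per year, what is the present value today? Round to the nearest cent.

11.56

Value at end of year 7: C₁ / (r − g) = 2.38 / (0.131 − 0.044) = 27.3563
Discount to today: PV = 27.3563 / (1 + 0.131)^7 = 27.3563 / 2.367218 = 11.56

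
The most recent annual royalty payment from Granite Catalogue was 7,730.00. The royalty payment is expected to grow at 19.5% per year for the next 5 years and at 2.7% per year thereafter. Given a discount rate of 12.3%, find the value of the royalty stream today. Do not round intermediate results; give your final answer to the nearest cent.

159579.53

D_1 = 9237.35000
D_2 = 11038.63325
D_3 = 13191.16673
D_4 = 15763.44425
D_5 = 18837.31587
Terminal value at year 5: TV = D_5×(1+g_2)/(r−g_2) = 19345.92340/0.096 = 201520.03545
P_0 = D_1/(1+r)^1 + D_2/(1+r)^2 + D_3/(1+r)^3 + D_4/(1+r)^4 + D_5/(1+r)^5 + TV/(1+r)^5
    = 8225.60107 + 8752.97709 + 9314.16530 + 9911.33351 + 10546.78855 + 112828.66501 = 159579.53053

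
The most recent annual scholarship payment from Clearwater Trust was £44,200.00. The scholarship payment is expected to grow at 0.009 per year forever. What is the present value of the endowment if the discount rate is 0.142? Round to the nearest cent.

£335321.80

D₁ = D₀ × (1 + g) = £44,200.00 × 1.009 = £44,597.8000
Growing perpetuity: P = D₁ / (r − g) = £44,597.8000 / (0.142 − 0.009) = £335,321.80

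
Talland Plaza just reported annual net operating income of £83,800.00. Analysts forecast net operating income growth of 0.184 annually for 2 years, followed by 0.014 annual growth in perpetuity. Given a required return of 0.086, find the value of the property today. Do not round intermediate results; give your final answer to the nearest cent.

£1593760.43

D_1 = 99219.20000
D_2 = 117475.53280
Terminal value at year 2: TV = D_2×(1+g_2)/(r−g_2) = 119120.19026/0.072 = 1654447.08693
P_0 = D_1/(1+r)^1 + D_2/(1+r)^2 + TV/(1+r)^2
    = 91362.06262 + 99606.52130 + 1402791.84170 = 1593760.42562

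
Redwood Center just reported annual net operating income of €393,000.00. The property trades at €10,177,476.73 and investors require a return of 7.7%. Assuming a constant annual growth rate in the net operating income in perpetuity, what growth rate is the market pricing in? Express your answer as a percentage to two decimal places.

P = D₀(1+g)/(r−g) ⇒ P(r−g) = D₀(1+g) ⇒ g(P+D₀) = P·r − D₀
g = (P·r − D₀)/(P + D₀) = (€10,177,476.73×0.077 − €393,000.00) / (€10,177,476.73 + €393,000.00) = 0.036958

3.70%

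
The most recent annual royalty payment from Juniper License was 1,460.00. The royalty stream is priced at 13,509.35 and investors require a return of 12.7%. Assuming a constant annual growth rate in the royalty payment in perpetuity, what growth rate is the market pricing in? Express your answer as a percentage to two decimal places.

1.71%

P = D₀(1+g)/(r−g) ⇒ P(r−g) = D₀(1+g) ⇒ g(P+D₀) = P·r − D₀
g = (P·r − D₀)/(P + D₀) = (13,509.35×0.127 − 1,460.00) / (13,509.35 + 1,460.00) = 0.017081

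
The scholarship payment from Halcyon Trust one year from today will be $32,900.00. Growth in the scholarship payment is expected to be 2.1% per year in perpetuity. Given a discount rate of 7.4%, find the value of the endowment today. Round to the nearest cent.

$620754.72

Growing perpetuity: P = D₁ / (r − g) = $32,900.0000 / (0.074 − 0.021) = $620,754.72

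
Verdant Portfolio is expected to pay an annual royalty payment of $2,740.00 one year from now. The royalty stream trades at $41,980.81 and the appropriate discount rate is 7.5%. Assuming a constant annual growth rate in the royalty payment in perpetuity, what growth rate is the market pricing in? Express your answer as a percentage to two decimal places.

0.97%

P = D₁/(r−g) ⇒ g = r − D₁/P = 0.075 − $2,740.00/$41,980.81 = 0.009732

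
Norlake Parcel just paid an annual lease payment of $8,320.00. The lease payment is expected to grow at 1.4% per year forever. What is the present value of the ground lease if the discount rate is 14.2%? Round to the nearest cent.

D₁ = D₀ × (1 + g) = $8,320.00 × 1.014 = $8,436.4800
Growing perpetuity: P = D₁ / (r − g) = $8,436.4800 / (0.142 − 0.014) = $65,910.00

$65910.00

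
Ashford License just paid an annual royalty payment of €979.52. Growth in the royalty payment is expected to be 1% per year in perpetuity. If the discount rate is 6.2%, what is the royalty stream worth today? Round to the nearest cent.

€19025.29

D₁ = D₀ × (1 + g) = €979.52 × 1.01 = €989.3152
Growing perpetuity: P = D₁ / (r − g) = €989.3152 / (0.062 − 0.01) = €19,025.29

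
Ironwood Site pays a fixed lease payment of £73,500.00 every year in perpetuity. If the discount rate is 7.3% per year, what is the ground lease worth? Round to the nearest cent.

£1006849.32

Level perpetuity: PV = C / r = £73,500.00 / 0.073 = £1,006,849.32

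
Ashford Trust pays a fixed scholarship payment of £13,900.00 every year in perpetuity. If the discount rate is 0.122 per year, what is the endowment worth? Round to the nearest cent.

£113934.43

Level perpetuity: PV = C / r = £13,900.00 / 0.122 = £113,934.43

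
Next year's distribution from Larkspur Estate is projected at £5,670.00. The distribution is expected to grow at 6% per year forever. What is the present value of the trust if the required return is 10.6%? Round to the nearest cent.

Growing perpetuity: P = D₁ / (r − g) = £5,670.0000 / (0.106 − 0.06) = £123,260.87

£123260.87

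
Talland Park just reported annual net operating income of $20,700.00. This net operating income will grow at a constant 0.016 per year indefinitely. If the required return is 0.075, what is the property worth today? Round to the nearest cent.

D₁ = D₀ × (1 + g) = $20,700.00 × 1.016 = $21,031.2000
Growing perpetuity: P = D₁ / (r − g) = $21,031.2000 / (0.075 − 0.016) = $356,461.02

$356461.02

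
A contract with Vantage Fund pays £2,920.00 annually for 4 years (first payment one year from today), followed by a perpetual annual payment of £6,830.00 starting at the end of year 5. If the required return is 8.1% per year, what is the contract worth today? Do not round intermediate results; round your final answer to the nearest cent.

£71399.35

PV of 4-year annuity: £2,920.00 × [1 − (1+0.081)^−4] / 0.081 = 9649.92191
Perpetuity value at year 4: £6,830.00 / 0.081 = 84320.98765
PV of perpetuity: 84320.98765 / (1+0.081)^4 = 61749.42374
Total PV = 9649.92191 + 61749.42374 = 71399.34565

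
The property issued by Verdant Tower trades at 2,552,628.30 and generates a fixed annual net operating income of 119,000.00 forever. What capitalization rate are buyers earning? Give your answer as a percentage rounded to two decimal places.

P = C/r ⇒ r = C/P = 119,000.00/2,552,628.30 = 0.046619

4.66%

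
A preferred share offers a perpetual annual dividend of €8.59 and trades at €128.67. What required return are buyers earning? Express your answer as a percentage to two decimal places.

P = C/r ⇒ r = C/P = €8.59/€128.67 = 0.066760

6.68%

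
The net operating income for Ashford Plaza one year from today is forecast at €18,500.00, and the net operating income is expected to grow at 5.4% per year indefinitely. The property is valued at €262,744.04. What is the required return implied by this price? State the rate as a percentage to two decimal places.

P = D₁/(r − g) ⇒ r = D₁/P + g = €18,500.0000/€262,744.04 + 0.054 = 0.070411 + 0.054 = 0.124411

12.44%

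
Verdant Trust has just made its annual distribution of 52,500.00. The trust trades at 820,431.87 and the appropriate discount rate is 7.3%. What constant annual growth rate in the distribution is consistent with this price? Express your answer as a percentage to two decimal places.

P = D₀(1+g)/(r−g) ⇒ P(r−g) = D₀(1+g) ⇒ g(P+D₀) = P·r − D₀
g = (P·r − D₀)/(P + D₀) = (820,431.87×0.073 − 52,500.00) / (820,431.87 + 52,500.00) = 0.008467

0.85%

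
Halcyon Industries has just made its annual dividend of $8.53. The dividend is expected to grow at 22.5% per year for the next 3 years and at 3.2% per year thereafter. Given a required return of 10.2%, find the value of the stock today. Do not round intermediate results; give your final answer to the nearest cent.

$204.48

D_1 = 10.44925
D_2 = 12.80033
D_3 = 15.68041
Terminal value at year 3: TV = D_3×(1+g_2)/(r−g_2) = 16.18218/0.07 = 231.17398
P_0 = D_1/(1+r)^1 + D_2/(1+r)^2 + D_3/(1+r)^3 + TV/(1+r)^3
    = 9.48208 + 10.54042 + 11.71689 + 172.74050 = 204.47989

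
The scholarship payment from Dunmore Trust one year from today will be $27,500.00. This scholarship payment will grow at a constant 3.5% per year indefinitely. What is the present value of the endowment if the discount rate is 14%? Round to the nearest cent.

Growing perpetuity: P = D₁ / (r − g) = $27,500.0000 / (0.14 − 0.035) = $261,904.76

$261904.76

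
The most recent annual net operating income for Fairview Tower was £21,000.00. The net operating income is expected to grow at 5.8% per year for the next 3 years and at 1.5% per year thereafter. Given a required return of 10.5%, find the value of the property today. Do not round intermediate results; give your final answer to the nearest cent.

£265671.21

D_1 = 22218.00000
D_2 = 23506.64400
D_3 = 24870.02935
Terminal value at year 3: TV = D_3×(1+g_2)/(r−g_2) = 25243.07979/0.09 = 280478.66436
P_0 = D_1/(1+r)^1 + D_2/(1+r)^2 + D_3/(1+r)^3 + TV/(1+r)^3
    = 20106.78733 + 19251.56651 + 18432.72160 + 207880.13806 = 265671.21350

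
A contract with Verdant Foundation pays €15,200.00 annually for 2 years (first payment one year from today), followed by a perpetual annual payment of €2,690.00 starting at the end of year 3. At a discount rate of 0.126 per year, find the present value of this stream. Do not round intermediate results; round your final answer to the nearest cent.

€42326.23

PV of 2-year annuity: €15,200.00 × [1 − (1+0.126)^−2] / 0.126 = 25487.66599
Perpetuity value at year 2: €2,690.00 / 0.126 = 21349.20635
PV of perpetuity: 21349.20635 / (1+0.126)^2 = 16838.56020
Total PV = 25487.66599 + 16838.56020 = 42326.22618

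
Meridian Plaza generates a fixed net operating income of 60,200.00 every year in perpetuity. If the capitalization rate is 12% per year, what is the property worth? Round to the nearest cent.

501666.67

Level perpetuity: PV = C / r = 60,200.00 / 0.12 = 501,666.67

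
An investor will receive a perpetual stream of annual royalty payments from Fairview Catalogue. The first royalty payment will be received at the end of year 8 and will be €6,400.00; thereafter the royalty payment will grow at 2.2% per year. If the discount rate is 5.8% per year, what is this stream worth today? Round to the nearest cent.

€119805.79

Value at end of year 7: C₁ / (r − g) = €6,400.00 / (0.058 − 0.022) = €177,777.7778
Discount to today: PV = €177,777.7778 / (1 + 0.058)^7 = €177,777.7778 / 1.483883 = €119,805.79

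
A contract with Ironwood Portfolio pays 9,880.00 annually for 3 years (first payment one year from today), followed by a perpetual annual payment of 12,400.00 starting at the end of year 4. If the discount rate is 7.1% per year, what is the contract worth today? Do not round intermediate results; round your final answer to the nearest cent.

PV of 3-year annuity: 9,880.00 × [1 − (1+0.071)^−3] / 0.071 = 25880.94353
Perpetuity value at year 3: 12,400.00 / 0.071 = 174647.88732
PV of perpetuity: 174647.88732 / (1+0.071)^3 = 142165.73148
Total PV = 25880.94353 + 142165.73148 = 168046.67501

168046.68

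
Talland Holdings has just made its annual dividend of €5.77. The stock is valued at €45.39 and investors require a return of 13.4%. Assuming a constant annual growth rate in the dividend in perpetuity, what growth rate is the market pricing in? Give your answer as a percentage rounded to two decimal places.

P = D₀(1+g)/(r−g) ⇒ P(r−g) = D₀(1+g) ⇒ g(P+D₀) = P·r − D₀
g = (P·r − D₀)/(P + D₀) = (€45.39×0.134 − €5.77) / (€45.39 + €5.77) = 0.006104

0.61%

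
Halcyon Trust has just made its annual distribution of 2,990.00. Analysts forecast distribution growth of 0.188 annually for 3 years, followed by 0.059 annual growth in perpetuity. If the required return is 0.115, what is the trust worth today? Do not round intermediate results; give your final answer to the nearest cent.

78588.42

D_1 = 3552.12000
D_2 = 4219.91856
D_3 = 5013.26325
Terminal value at year 3: TV = D_3×(1+g_2)/(r−g_2) = 5309.04578/0.056 = 94804.38895
P_0 = D_1/(1+r)^1 + D_2/(1+r)^2 + D_3/(1+r)^3 + TV/(1+r)^3
    = 3185.75785 + 3394.33213 + 3616.56194 + 68391.76963 = 78588.42155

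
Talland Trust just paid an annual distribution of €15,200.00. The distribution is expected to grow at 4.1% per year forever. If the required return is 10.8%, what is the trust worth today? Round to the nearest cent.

D₁ = D₀ × (1 + g) = €15,200.00 × 1.041 = €15,823.2000
Growing perpetuity: P = D₁ / (r − g) = €15,823.2000 / (0.108 − 0.041) = €236,167.16

€236167.16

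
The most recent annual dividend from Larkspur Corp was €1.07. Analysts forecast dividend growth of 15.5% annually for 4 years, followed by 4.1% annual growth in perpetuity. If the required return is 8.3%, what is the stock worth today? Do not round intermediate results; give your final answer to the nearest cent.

D_1 = 1.23585
D_2 = 1.42741
D_3 = 1.64865
D_4 = 1.90420
Terminal value at year 4: TV = D_4×(1+g_2)/(r−g_2) = 1.98227/0.042 = 47.19687
P_0 = D_1/(1+r)^1 + D_2/(1+r)^2 + D_3/(1+r)^3 + D_4/(1+r)^4 + TV/(1+r)^4
    = 1.14114 + 1.21700 + 1.29791 + 1.38420 + 34.30831 = 39.34855

€39.35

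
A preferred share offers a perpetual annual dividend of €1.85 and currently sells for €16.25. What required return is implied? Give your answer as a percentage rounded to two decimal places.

11.38%

P = C/r ⇒ r = C/P = €1.85/€16.25 = 0.113846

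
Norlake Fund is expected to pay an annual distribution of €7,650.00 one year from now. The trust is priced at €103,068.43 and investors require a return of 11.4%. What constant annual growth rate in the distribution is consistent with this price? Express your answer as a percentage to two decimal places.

3.98%

P = D₁/(r−g) ⇒ g = r − D₁/P = 0.114 − €7,650.00/€103,068.43 = 0.039777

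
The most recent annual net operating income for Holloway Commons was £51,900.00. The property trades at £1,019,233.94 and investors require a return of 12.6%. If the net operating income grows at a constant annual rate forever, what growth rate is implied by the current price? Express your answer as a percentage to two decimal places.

7.14%

P = D₀(1+g)/(r−g) ⇒ P(r−g) = D₀(1+g) ⇒ g(P+D₀) = P·r − D₀
g = (P·r − D₀)/(P + D₀) = (£1,019,233.94×0.126 − £51,900.00) / (£1,019,233.94 + £51,900.00) = 0.071442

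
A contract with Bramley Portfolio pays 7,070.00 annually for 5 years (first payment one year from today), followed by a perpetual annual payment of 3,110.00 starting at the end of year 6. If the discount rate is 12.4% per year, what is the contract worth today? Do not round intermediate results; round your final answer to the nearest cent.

39215.23

PV of 5-year annuity: 7,070.00 × [1 − (1+0.124)^−5] / 0.124 = 25235.23045
Perpetuity value at year 5: 3,110.00 / 0.124 = 25080.64516
PV of perpetuity: 25080.64516 / (1+0.124)^5 = 13979.99924
Total PV = 25235.23045 + 13979.99924 = 39215.22968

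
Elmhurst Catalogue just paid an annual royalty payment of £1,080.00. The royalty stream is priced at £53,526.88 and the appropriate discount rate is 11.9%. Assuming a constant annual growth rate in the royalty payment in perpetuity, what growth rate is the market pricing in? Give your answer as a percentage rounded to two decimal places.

P = D₀(1+g)/(r−g) ⇒ P(r−g) = D₀(1+g) ⇒ g(P+D₀) = P·r − D₀
g = (P·r − D₀)/(P + D₀) = (£53,526.88×0.119 − £1,080.00) / (£53,526.88 + £1,080.00) = 0.096869

9.69%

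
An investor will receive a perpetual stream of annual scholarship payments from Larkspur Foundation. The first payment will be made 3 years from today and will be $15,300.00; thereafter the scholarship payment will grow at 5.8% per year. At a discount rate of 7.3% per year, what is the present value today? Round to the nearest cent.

Value at end of year 2: C₁ / (r − g) = $15,300.00 / (0.073 − 0.058) = $1,020,000.0000
Discount to today: PV = $1,020,000.0000 / (1 + 0.073)^2 = $1,020,000.0000 / 1.151329 = $885,932.69

$885932.69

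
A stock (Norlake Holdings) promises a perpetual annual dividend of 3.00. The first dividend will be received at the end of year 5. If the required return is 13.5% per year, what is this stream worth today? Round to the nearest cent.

Value at end of year 4: C / r = 3.00 / 0.135 = 22.2222
Discount to today: PV = 22.2222 / (1 + 0.135)^4 = 22.2222 / 1.659524 = 13.39

13.39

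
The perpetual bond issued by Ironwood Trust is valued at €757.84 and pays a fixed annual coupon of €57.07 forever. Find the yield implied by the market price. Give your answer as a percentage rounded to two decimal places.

7.53%

P = C/r ⇒ r = C/P = €57.07/€757.84 = 0.075306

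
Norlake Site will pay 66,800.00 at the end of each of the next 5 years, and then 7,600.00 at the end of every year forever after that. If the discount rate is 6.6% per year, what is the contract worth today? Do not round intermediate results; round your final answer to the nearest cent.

360505.20

PV of 5-year annuity: 66,800.00 × [1 − (1+0.066)^−5] / 0.066 = 276851.79292
Perpetuity value at year 5: 7,600.00 / 0.066 = 115151.51515
PV of perpetuity: 115151.51515 / (1+0.066)^5 = 83653.40697
Total PV = 276851.79292 + 83653.40697 = 360505.19990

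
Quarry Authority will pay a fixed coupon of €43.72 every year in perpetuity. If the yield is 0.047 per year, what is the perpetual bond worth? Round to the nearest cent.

€930.21

Level perpetuity: PV = C / r = €43.72 / 0.047 = €930.21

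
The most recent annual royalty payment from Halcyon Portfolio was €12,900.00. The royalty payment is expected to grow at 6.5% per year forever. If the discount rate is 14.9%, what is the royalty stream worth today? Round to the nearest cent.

€163553.57

D₁ = D₀ × (1 + g) = €12,900.00 × 1.065 = €13,738.5000
Growing perpetuity: P = D₁ / (r − g) = €13,738.5000 / (0.149 − 0.065) = €163,553.57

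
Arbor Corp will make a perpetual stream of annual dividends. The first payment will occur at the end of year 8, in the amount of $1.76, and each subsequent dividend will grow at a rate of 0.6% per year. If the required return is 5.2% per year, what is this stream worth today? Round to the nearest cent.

Value at end of year 7: C₁ / (r − g) = $1.76 / (0.052 − 0.006) = $38.2609
Discount to today: PV = $38.2609 / (1 + 0.052)^7 = $38.2609 / 1.425969 = $26.83

$26.83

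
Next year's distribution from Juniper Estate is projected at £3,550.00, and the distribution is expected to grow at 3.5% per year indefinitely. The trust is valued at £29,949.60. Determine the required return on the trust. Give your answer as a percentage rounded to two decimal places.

15.35%

P = D₁/(r − g) ⇒ r = D₁/P + g = £3,550.0000/£29,949.60 + 0.035 = 0.118532 + 0.035 = 0.153532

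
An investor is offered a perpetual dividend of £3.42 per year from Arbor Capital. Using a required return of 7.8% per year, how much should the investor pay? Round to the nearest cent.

Level perpetuity: PV = C / r = £3.42 / 0.078 = £43.85

£43.85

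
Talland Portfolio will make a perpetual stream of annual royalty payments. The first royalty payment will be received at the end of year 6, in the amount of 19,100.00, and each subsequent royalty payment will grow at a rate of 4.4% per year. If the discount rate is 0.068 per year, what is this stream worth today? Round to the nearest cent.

Value at end of year 5: C₁ / (r − g) = 19,100.00 / (0.068 − 0.044) = 795,833.3333
Discount to today: PV = 795,833.3333 / (1 + 0.068)^5 = 795,833.3333 / 1.389493 = 572,751.01

572751.01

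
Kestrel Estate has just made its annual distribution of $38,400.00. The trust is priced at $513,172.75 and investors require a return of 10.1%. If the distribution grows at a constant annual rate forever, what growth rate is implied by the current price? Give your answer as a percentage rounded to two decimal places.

P = D₀(1+g)/(r−g) ⇒ P(r−g) = D₀(1+g) ⇒ g(P+D₀) = P·r − D₀
g = (P·r − D₀)/(P + D₀) = ($513,172.75×0.101 − $38,400.00) / ($513,172.75 + $38,400.00) = 0.024349

2.43%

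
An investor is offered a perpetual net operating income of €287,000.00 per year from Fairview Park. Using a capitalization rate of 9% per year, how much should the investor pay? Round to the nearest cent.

Level perpetuity: PV = C / r = €287,000.00 / 0.09 = €3,188,888.89

€3188888.89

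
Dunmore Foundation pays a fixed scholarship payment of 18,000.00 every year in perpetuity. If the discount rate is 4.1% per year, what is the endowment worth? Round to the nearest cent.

439024.39

Level perpetuity: PV = C / r = 18,000.00 / 0.041 = 439,024.39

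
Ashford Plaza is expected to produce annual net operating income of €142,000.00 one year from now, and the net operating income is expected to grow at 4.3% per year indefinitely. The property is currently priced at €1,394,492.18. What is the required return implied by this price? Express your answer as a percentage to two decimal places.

14.48%

P = D₁/(r − g) ⇒ r = D₁/P + g = €142,000.0000/€1,394,492.18 + 0.043 = 0.101829 + 0.043 = 0.144829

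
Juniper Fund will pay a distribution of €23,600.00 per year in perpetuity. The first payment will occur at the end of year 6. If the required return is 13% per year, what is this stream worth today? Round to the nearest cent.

€98531.80

Value at end of year 5: C / r = €23,600.00 / 0.13 = €181,538.4615
Discount to today: PV = €181,538.4615 / (1 + 0.13)^5 = €181,538.4615 / 1.842435 = €98,531.80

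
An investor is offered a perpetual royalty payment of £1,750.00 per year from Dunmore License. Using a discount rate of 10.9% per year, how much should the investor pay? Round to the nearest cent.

£16055.05

Level perpetuity: PV = C / r = £1,750.00 / 0.109 = £16,055.05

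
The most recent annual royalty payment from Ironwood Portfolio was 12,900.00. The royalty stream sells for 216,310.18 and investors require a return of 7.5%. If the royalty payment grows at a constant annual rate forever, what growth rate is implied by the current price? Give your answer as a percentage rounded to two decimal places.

P = D₀(1+g)/(r−g) ⇒ P(r−g) = D₀(1+g) ⇒ g(P+D₀) = P·r − D₀
g = (P·r − D₀)/(P + D₀) = (216,310.18×0.075 − 12,900.00) / (216,310.18 + 12,900.00) = 0.014499

1.45%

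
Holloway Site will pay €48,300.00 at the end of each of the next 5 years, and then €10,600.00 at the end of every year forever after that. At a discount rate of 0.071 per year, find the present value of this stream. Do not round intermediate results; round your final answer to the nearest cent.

€303460.21

PV of 5-year annuity: €48,300.00 × [1 − (1+0.071)^−5] / 0.071 = 197510.40814
Perpetuity value at year 5: €10,600.00 / 0.071 = 149295.77465
PV of perpetuity: 149295.77465 / (1+0.071)^5 = 105949.80516
Total PV = 197510.40814 + 105949.80516 = 303460.21330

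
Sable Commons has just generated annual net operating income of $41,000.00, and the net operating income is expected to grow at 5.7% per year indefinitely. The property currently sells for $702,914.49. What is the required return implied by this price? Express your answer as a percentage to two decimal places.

11.87%

D₁ = $41,000.00 × 1.057 = $43,337.0000
P = D₁/(r − g) ⇒ r = D₁/P + g = $43,337.0000/$702,914.49 + 0.057 = 0.061653 + 0.057 = 0.118653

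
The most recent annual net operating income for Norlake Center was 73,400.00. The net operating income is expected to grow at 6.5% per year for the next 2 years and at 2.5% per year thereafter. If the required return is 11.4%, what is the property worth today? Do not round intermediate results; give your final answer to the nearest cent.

D_1 = 78171.00000
D_2 = 83252.11500
Terminal value at year 2: TV = D_2×(1+g_2)/(r−g_2) = 85333.41787/0.089 = 958802.44803
P_0 = D_1/(1+r)^1 + D_2/(1+r)^2 + TV/(1+r)^2
    = 70171.45422 + 67084.91808 + 772607.20263 = 909863.57493

909863.57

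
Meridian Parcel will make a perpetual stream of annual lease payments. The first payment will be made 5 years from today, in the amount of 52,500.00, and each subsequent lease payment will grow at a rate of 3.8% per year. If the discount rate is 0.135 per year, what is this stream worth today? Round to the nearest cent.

326140.04

Value at end of year 4: C₁ / (r − g) = 52,500.00 / (0.135 − 0.038) = 541,237.1134
Discount to today: PV = 541,237.1134 / (1 + 0.135)^4 = 541,237.1134 / 1.659524 = 326,140.04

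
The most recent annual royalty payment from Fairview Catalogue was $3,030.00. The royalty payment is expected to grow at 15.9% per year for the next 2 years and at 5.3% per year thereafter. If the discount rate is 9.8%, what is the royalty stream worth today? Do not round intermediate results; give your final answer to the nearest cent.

D_1 = 3511.77000
D_2 = 4070.14143
Terminal value at year 2: TV = D_2×(1+g_2)/(r−g_2) = 4285.85893/0.045 = 95241.30946
P_0 = D_1/(1+r)^1 + D_2/(1+r)^2 + TV/(1+r)^2
    = 3198.33333 + 3376.01852 + 78998.83333 = 85573.18519

$85573.19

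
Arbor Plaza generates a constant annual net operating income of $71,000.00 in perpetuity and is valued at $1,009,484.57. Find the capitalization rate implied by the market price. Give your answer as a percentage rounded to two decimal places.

P = C/r ⇒ r = C/P = $71,000.00/$1,009,484.57 = 0.070333

7.03%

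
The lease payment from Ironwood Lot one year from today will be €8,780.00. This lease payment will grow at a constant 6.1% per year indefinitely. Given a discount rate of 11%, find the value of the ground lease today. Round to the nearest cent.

€179183.67

Growing perpetuity: P = D₁ / (r − g) = €8,780.0000 / (0.11 − 0.061) = €179,183.67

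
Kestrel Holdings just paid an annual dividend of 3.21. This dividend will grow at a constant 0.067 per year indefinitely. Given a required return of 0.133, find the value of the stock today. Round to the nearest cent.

D₁ = D₀ × (1 + g) = 3.21 × 1.067 = 3.4251
Growing perpetuity: P = D₁ / (r − g) = 3.4251 / (0.133 − 0.067) = 51.90

51.90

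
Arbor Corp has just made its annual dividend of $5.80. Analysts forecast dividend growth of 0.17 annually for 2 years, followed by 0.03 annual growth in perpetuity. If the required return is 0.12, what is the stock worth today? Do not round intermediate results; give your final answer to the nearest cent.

D_1 = 6.78600
D_2 = 7.93962
Terminal value at year 2: TV = D_2×(1+g_2)/(r−g_2) = 8.17781/0.09 = 90.86454
P_0 = D_1/(1+r)^1 + D_2/(1+r)^2 + TV/(1+r)^2
    = 6.05893 + 6.32942 + 72.43665 = 84.82500

$84.83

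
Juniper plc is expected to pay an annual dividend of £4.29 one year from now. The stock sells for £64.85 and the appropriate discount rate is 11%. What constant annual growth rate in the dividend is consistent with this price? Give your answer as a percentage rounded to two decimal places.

P = D₁/(r−g) ⇒ g = r − D₁/P = 0.11 − £4.29/£64.85 = 0.043847

4.38%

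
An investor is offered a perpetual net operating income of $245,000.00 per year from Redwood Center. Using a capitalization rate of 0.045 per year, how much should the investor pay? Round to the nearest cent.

Level perpetuity: PV = C / r = $245,000.00 / 0.045 = $5,444,444.44

$5444444.44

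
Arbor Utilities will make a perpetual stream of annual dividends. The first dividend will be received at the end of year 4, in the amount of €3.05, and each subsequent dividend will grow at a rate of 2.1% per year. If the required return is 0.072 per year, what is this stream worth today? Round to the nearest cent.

€48.55

Value at end of year 3: C₁ / (r − g) = €3.05 / (0.072 − 0.021) = €59.8039
Discount to today: PV = €59.8039 / (1 + 0.072)^3 = €59.8039 / 1.231925 = €48.55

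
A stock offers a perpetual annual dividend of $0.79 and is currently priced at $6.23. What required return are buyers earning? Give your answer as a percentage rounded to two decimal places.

12.68%

P = C/r ⇒ r = C/P = $0.79/$6.23 = 0.126806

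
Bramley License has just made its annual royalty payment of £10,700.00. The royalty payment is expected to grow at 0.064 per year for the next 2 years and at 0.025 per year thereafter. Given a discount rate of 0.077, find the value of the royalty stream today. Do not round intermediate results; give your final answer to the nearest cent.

D_1 = 11384.80000
D_2 = 12113.42720
Terminal value at year 2: TV = D_2×(1+g_2)/(r−g_2) = 12416.26288/0.052 = 238774.28615
P_0 = D_1/(1+r)^1 + D_2/(1+r)^2 + TV/(1+r)^2
    = 10570.84494 + 10443.24885 + 205852.50145 = 226866.59524

£226866.60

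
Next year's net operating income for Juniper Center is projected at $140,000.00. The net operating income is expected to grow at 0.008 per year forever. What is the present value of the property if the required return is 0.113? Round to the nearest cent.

Growing perpetuity: P = D₁ / (r − g) = $140,000.0000 / (0.113 − 0.008) = $1,333,333.33

$1333333.33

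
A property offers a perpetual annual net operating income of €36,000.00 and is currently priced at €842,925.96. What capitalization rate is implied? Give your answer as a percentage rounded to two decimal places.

P = C/r ⇒ r = C/P = €36,000.00/€842,925.96 = 0.042708

4.27%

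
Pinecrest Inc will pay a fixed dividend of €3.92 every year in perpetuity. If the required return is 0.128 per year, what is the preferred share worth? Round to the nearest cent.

Level perpetuity: PV = C / r = €3.92 / 0.128 = €30.63

€30.63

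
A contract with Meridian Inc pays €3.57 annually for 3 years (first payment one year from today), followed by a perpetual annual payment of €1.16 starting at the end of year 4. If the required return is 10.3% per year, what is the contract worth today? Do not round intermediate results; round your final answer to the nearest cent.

€17.22

PV of 3-year annuity: €3.57 × [1 − (1+0.103)^−3] / 0.103 = 8.83138
Perpetuity value at year 3: €1.16 / 0.103 = 11.26214
PV of perpetuity: 11.26214 / (1+0.103)^3 = 8.39256
Total PV = 8.83138 + 8.39256 = 17.22394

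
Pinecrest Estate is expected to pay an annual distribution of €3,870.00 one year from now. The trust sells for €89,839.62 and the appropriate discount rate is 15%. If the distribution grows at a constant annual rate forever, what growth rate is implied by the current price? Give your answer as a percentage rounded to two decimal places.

10.69%

P = D₁/(r−g) ⇒ g = r − D₁/P = 0.15 − €3,870.00/€89,839.62 = 0.106923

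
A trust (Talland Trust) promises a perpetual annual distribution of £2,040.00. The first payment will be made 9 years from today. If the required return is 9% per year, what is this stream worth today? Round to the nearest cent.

£11375.64

Value at end of year 8: C / r = £2,040.00 / 0.09 = £22,666.6667
Discount to today: PV = £22,666.6667 / (1 + 0.09)^8 = £22,666.6667 / 1.992563 = £11,375.64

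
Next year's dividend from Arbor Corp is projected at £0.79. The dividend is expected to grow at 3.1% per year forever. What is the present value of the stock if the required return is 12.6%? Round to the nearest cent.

Growing perpetuity: P = D₁ / (r − g) = £0.7900 / (0.126 − 0.031) = £8.32

£8.32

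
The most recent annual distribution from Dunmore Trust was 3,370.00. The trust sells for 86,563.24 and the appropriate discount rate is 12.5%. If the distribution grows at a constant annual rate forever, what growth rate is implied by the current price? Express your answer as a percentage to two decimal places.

P = D₀(1+g)/(r−g) ⇒ P(r−g) = D₀(1+g) ⇒ g(P+D₀) = P·r − D₀
g = (P·r − D₀)/(P + D₀) = (86,563.24×0.125 − 3,370.00) / (86,563.24 + 3,370.00) = 0.082844

8.28%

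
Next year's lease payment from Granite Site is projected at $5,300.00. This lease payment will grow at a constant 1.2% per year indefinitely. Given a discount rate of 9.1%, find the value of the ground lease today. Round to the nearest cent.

$67088.61

Growing perpetuity: P = D₁ / (r − g) = $5,300.0000 / (0.091 − 0.012) = $67,088.61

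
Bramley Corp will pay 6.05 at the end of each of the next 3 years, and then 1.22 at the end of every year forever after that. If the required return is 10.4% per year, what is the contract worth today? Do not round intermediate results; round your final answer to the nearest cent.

PV of 3-year annuity: 6.05 × [1 − (1+0.104)^−3] / 0.104 = 14.94013
Perpetuity value at year 3: 1.22 / 0.104 = 11.73077
PV of perpetuity: 11.73077 / (1+0.104)^3 = 8.71805
Total PV = 14.94013 + 8.71805 = 23.65818

23.66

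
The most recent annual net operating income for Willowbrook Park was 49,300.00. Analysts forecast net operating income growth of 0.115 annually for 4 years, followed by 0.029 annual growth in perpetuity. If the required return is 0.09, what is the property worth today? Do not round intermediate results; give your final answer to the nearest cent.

1119366.09

D_1 = 54969.50000
D_2 = 61290.99250
D_3 = 68339.45664
D_4 = 76198.49415
Terminal value at year 4: TV = D_4×(1+g_2)/(r−g_2) = 78408.25048/0.061 = 1285381.15543
P_0 = D_1/(1+r)^1 + D_2/(1+r)^2 + D_3/(1+r)^3 + D_4/(1+r)^4 + TV/(1+r)^4
    = 50430.73394 + 51587.40215 + 52770.59945 + 53980.93430 + 910596.41633 = 1119366.08619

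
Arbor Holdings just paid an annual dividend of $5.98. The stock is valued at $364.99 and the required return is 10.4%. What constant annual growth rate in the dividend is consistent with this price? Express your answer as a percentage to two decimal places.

8.62%

P = D₀(1+g)/(r−g) ⇒ P(r−g) = D₀(1+g) ⇒ g(P+D₀) = P·r − D₀
g = (P·r − D₀)/(P + D₀) = ($364.99×0.104 − $5.98) / ($364.99 + $5.98) = 0.086204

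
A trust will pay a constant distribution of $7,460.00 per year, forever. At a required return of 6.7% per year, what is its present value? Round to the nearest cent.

Level perpetuity: PV = C / r = $7,460.00 / 0.067 = $111,343.28

$111343.28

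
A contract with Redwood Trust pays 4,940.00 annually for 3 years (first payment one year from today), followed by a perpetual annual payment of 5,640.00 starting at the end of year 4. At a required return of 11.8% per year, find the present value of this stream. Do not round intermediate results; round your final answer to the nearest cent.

PV of 3-year annuity: 4,940.00 × [1 − (1+0.118)^−3] / 0.118 = 11905.94360
Perpetuity value at year 3: 5,640.00 / 0.118 = 47796.61017
PV of perpetuity: 47796.61017 / (1+0.118)^3 = 34203.58954
Total PV = 11905.94360 + 34203.58954 = 46109.53314

46109.53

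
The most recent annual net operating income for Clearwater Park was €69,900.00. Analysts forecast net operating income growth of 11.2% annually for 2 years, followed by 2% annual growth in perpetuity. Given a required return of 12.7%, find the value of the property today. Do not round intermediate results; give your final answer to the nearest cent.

D_1 = 77728.80000
D_2 = 86434.42560
Terminal value at year 2: TV = D_2×(1+g_2)/(r−g_2) = 88163.11411/0.107 = 823954.33750
P_0 = D_1/(1+r)^1 + D_2/(1+r)^2 + TV/(1+r)^2
    = 68969.65395 + 68051.69050 + 648717.04960 = 785738.39405

€785738.39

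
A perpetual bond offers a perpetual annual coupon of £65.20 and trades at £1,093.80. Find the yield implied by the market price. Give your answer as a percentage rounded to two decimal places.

P = C/r ⇒ r = C/P = £65.20/£1,093.80 = 0.059609

5.96%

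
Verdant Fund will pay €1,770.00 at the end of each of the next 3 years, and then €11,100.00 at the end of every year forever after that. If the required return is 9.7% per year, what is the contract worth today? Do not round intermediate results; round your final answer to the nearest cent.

€91107.57

PV of 3-year annuity: €1,770.00 × [1 − (1+0.097)^−3] / 0.097 = 4425.08020
Perpetuity value at year 3: €11,100.00 / 0.097 = 114432.98969
PV of perpetuity: 114432.98969 / (1+0.097)^3 = 86682.48673
Total PV = 4425.08020 + 86682.48673 = 91107.56693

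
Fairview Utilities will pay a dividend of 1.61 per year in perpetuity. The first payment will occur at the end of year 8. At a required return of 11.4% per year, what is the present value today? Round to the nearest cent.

6.63

Value at end of year 7: C / r = 1.61 / 0.114 = 14.1228
Discount to today: PV = 14.1228 / (1 + 0.114)^7 = 14.1228 / 2.129101 = 6.63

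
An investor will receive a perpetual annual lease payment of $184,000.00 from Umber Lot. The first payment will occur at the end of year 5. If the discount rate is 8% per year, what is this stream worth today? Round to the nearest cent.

Value at end of year 4: C / r = $184,000.00 / 0.08 = $2,300,000.0000
Discount to today: PV = $2,300,000.0000 / (1 + 0.08)^4 = $2,300,000.0000 / 1.360489 = $1,690,568.66

$1690568.66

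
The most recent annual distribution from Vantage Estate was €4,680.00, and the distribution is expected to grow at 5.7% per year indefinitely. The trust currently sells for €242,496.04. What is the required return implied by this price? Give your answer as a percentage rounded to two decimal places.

D₁ = €4,680.00 × 1.057 = €4,946.7600
P = D₁/(r − g) ⇒ r = D₁/P + g = €4,946.7600/€242,496.04 + 0.057 = 0.020399 + 0.057 = 0.077399

7.74%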